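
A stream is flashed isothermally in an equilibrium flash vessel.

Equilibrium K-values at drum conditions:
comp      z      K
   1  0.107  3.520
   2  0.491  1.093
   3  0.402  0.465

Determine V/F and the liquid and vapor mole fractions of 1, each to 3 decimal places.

Material balance + equilibrium reduce to Σ zᵢ(Kᵢ−1)/(1+V/F(Kᵢ−1)) = 0.
g(0) = ΣzᵢKᵢ − 1 = 0.100 and g(1) = 1 − Σzᵢ/Kᵢ = -0.344, so a root lies in (0, 1).
Newton–Raphson from V/F = 0.51:
  V/F = 0.510: g = -0.1342, g' = -0.352 → V/F = 0.128
  V/F = 0.128: g = 0.0179, g' = -0.525 → V/F = 0.163
  V/F = 0.163: g = 0.0007, g' = -0.484 → V/F = 0.164
Converged at V/F = 0.164.
Compositions from xᵢ = zᵢ/(1+V/F(Kᵢ−1)), yᵢ = Kᵢxᵢ:
  1: x = 0.076, y = 0.266
  2: x = 0.484, y = 0.529
  3: x = 0.441, y = 0.205

V/F = 0.164, x_1 = 0.076, y_1 = 0.266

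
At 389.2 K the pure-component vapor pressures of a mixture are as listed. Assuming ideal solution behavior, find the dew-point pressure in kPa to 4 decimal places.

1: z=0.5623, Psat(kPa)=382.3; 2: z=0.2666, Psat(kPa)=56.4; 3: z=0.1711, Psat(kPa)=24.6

At the dew point ψ → 1, so Σzᵢ/Kᵢ = 1 with Kᵢ = Pᵢˢᵃᵗ/P ⇒ 1/P = Σzᵢ/Pᵢˢᵃᵗ.
1/P = 0.5623/382.3 + 0.2666/56.4 + 0.1711/24.6 = 0.0131531 ⇒ P = 76.0279 kPa

Pdew = 76.0279 kPa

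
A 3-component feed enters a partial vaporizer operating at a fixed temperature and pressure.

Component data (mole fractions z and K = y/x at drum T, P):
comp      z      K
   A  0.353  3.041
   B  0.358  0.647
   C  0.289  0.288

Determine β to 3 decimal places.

β = 0.352

Material balance + equilibrium reduce to Σ zᵢ(Kᵢ−1)/(1+β(Kᵢ−1)) = 0.
Check two-phase: ΣzᵢKᵢ = 1.388 > 1 and Σzᵢ/Kᵢ = 1.673 > 1, so g(0) = 0.388 > 0 and g(1) = -0.673 < 0.
Iterate (Newton) starting at β = 0.5:
  β = 0.500: g = -0.1164, g' = -0.779 → β = 0.351
  β = 0.351: g = 0.0015, g' = -0.818 → β = 0.352
Converged at β = 0.352.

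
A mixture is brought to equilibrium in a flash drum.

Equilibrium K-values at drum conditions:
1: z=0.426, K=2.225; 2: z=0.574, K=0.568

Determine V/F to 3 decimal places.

Rachford–Rice: g(V/F) = Σ zᵢ(Kᵢ−1)/(1+V/F(Kᵢ−1)) = 0.
g(0) = ΣzᵢKᵢ − 1 = 0.274 and g(1) = 1 − Σzᵢ/Kᵢ = -0.202, so a root lies in (0, 1).
Binary case is linear: z₁(K₁−1)(1+V/F(K₂−1)) + z₂(K₂−1)(1+V/F(K₁−1)) = 0
⇒ V/F = [z₁(K₁−1)+z₂(K₂−1)] / [−(K₁−1)(K₂−1)] = 0.2739/0.5292 = 0.518

V/F = 0.518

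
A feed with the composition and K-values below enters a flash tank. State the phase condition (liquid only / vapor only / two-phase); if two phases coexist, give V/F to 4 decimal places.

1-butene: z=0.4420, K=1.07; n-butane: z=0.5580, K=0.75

liquid only

ΣzᵢKᵢ = 0.8914; Σzᵢ/Kᵢ = 1.1571.
Since ΣzᵢKᵢ < 1 the mixture is below its bubble point — single liquid phase.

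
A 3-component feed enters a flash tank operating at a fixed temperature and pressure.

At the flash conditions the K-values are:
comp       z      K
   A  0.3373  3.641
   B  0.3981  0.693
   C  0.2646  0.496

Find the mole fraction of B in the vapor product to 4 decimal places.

y_B = 0.3390

Rachford–Rice: g(ψ) = Σ zᵢ(Kᵢ−1)/(1+ψ(Kᵢ−1)) = 0.
Check two-phase: ΣzᵢKᵢ = 1.6352 > 1 and Σzᵢ/Kᵢ = 1.2006 > 1, so g(0) = 0.6352 > 0 and g(1) = -0.2006 < 0.
Newton iteration, ψ⁰ = 0.64:
  ψ = 0.6400: g = -0.01783, g' = -0.5296 → ψ = 0.6063
  ψ = 0.6063: g = 0.00023, g' = -0.5437 → ψ = 0.6068
Converged at ψ = 0.6068.
Compositions from xᵢ = zᵢ/(1+ψ(Kᵢ−1)), yᵢ = Kᵢxᵢ:
  A: x = 0.1296, y = 0.4719
  B: x = 0.4892, y = 0.3390
  C: x = 0.3812, y = 0.1891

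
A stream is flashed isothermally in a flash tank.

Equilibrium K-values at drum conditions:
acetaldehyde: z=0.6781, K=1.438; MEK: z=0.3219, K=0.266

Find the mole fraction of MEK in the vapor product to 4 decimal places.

y_MEK = 0.0994

Material balance + equilibrium reduce to Σ zᵢ(Kᵢ−1)/(1+β(Kᵢ−1)) = 0.
Check two-phase: ΣzᵢKᵢ = 1.0607 > 1 and Σzᵢ/Kᵢ = 1.6817 > 1, so g(0) = 0.0607 > 0 and g(1) = -0.6817 < 0.
Binary case is linear: z₁(K₁−1)(1+β(K₂−1)) + z₂(K₂−1)(1+β(K₁−1)) = 0
⇒ β = [z₁(K₁−1)+z₂(K₂−1)] / [−(K₁−1)(K₂−1)] = 0.06073/0.32149 = 0.1889
Compositions from xᵢ = zᵢ/(1+β(Kᵢ−1)), yᵢ = Kᵢxᵢ:
  acetaldehyde: x = 0.6263, y = 0.9006
  MEK: x = 0.3737, y = 0.0994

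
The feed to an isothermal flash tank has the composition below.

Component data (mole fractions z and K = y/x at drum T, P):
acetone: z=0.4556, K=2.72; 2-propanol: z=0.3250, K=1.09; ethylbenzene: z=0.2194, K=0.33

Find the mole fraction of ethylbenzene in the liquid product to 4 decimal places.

Rachford–Rice: g(V/F) = Σ zᵢ(Kᵢ−1)/(1+V/F(Kᵢ−1)) = 0.
Check two-phase: ΣzᵢKᵢ = 1.6659 > 1 and Σzᵢ/Kᵢ = 1.1305 > 1, so g(0) = 0.6659 > 0 and g(1) = -0.1305 < 0.
Newton–Raphson from V/F = 0.55:
  V/F = 0.5500: g = 0.19778, g' = -0.6053 → V/F = 0.8768
  V/F = 0.8768: g = -0.01674, g' = -0.7952 → V/F = 0.8557
  V/F = 0.8557: g = -0.00034, g' = -0.7639 → V/F = 0.8553
Converged at V/F = 0.8553.
Compositions from xᵢ = zᵢ/(1+V/F(Kᵢ−1)), yᵢ = Kᵢxᵢ:
  acetone: x = 0.1844, y = 0.5015
  2-propanol: x = 0.3018, y = 0.3289
  ethylbenzene: x = 0.5139, y = 0.1696

x_ethylbenzene = 0.5139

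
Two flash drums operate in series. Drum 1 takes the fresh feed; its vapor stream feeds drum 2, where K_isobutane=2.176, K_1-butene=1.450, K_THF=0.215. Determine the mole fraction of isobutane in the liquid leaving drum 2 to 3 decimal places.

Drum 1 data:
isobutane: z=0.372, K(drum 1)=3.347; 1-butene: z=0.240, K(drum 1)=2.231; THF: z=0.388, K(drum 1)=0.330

Drum 1:
Rachford–Rice: g(ψ₁) = Σ zᵢ(Kᵢ−1)/(1+ψ₁(Kᵢ−1)) = 0.
Check two-phase: ΣzᵢKᵢ = 1.909 > 1 and Σzᵢ/Kᵢ = 1.394 > 1, so g(0) = 0.909 > 0 and g(1) = -0.394 < 0.
Newton iteration, ψ₁⁰ = 0.5:
  ψ₁ = 0.500: g = 0.1937, g' = -0.967 → ψ₁ = 0.700
  ψ₁ = 0.700: g = -0.0008, g' = -1.016 → ψ₁ = 0.699
Converged at ψ₁ = 0.699.
Drum-1 compositions:
  isobutane: x = 0.141, y = 0.471
  1-butene: x = 0.129, y = 0.288
  THF: x = 0.730, y = 0.241
Drum-2 feed = drum-1 vapor: z₂ = (0.4713, 0.2877, 0.2410).
Drum 2:
Newton–Raphson from ψ₂ = 0.58:
  ψ₂ = 0.580: g = 0.0849, g' = -0.768 → ψ₂ = 0.691
  ψ₂ = 0.691: g = -0.0085, g' = -0.941 → ψ₂ = 0.682
  ψ₂ = 0.682: g = -0.0001, g' = -0.922 → ψ₂ = 0.681
Converged at ψ₂ = 0.681.
  isobutane: x = 0.262, y = 0.569
  1-butene: x = 0.220, y = 0.319
  THF: x = 0.518, y = 0.111

x_isobutane (drum 2) = 0.262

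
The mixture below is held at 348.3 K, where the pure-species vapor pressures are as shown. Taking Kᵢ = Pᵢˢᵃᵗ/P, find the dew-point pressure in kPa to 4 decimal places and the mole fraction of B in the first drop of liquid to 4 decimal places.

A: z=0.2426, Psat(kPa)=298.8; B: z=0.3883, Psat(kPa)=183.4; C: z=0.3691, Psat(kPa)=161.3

Pdew = 191.6654 kPa, x_B = 0.4058

At the dew point ψ → 1, so Σzᵢ/Kᵢ = 1 with Kᵢ = Pᵢˢᵃᵗ/P ⇒ 1/P = Σzᵢ/Pᵢˢᵃᵗ.
1/P = 0.2426/298.8 + 0.3883/183.4 + 0.3691/161.3 = 0.0052174 ⇒ P = 191.6654 kPa
xᵢ = zᵢP/Pᵢˢᵃᵗ ⇒ x_B = 0.3883·191.6654/183.4 = 0.4058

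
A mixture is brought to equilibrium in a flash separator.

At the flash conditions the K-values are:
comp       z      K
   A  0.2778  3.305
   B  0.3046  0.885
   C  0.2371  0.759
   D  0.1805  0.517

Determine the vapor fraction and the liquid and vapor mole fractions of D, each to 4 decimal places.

Material balance + equilibrium reduce to Σ zᵢ(Kᵢ−1)/(1+ψ(Kᵢ−1)) = 0.
Feasibility: ΣzᵢKᵢ = 1.4610, Σzᵢ/Kᵢ = 1.0897 — both > 1, two phases present.
Newton iteration, ψ⁰ = 0.5:
  ψ = 0.5000: g = 0.08041, g' = -0.4141 → ψ = 0.6942
  ψ = 0.6942: g = 0.00843, g' = -0.3382 → ψ = 0.7191
  ψ = 0.7191: g = 0.00007, g' = -0.3328 → ψ = 0.7193
Converged at ψ = 0.7193.
Compositions from xᵢ = zᵢ/(1+ψ(Kᵢ−1)), yᵢ = Kᵢxᵢ:
  A: x = 0.1045, y = 0.3454
  B: x = 0.3321, y = 0.2939
  C: x = 0.2868, y = 0.2177
  D: x = 0.2766, y = 0.1430

ψ = 0.7193, x_D = 0.2766, y_D = 0.1430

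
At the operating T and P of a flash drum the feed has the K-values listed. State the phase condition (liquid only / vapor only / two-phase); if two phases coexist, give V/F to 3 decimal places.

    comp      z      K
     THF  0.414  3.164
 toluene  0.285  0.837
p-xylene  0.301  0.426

ΣzᵢKᵢ = 1.677; Σzᵢ/Kᵢ = 1.178.
Both exceed 1, so a two-phase solution exists.
Newton–Raphson from ψ = 0.61:
  ψ = 0.610: g = 0.0687, g' = -0.604 → ψ = 0.724
  ψ = 0.724: g = 0.0009, g' = -0.594 → ψ = 0.725
Converged at ψ = 0.725.

two-phase, V/F = 0.725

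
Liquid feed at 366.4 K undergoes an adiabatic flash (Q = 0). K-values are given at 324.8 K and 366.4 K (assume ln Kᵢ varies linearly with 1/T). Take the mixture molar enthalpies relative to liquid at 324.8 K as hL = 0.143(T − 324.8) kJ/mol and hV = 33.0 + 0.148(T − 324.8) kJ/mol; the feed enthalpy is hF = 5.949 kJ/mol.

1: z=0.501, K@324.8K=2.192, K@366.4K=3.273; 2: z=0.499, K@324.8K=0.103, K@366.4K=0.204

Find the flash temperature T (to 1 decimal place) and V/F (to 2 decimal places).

Adiabatic flash: solve Rachford–Rice at each trial T, then check hF = ψ·hV(T) + (1−ψ)·hL(T).
  T = 324.8 K: K = (2.192, 0.103), RR gives ψ = 0.140, H_out = 4.617 kJ/mol
  T = 366.4 K: K = (3.273, 0.204), RR gives ψ = 0.410, H_out = 19.560 kJ/mol
  T = 345.6 K: K = (2.711, 0.148), RR gives ψ = 0.296, H_out = 12.785 kJ/mol
  T = 335.2 K: K = (2.446, 0.124), RR gives ψ = 0.227, H_out = 8.986 kJ/mol
  T = 330.0 K: K = (2.317, 0.113), RR gives ψ = 0.186, H_out = 6.893 kJ/mol
  T = 327.4 K: K = (2.254, 0.108), RR gives ψ = 0.164, H_out = 5.781 kJ/mol
  T = 328.7 K: K = (2.286, 0.111), RR gives ψ = 0.175, H_out = 6.344 kJ/mol
Linear interpolation between T = 327.4 (H_out = 5.781) and T = 328.7 (H_out = 6.344) on hF = 5.949 gives T ≈ 327.8 K, at which ψ = 0.17.

T = 327.8 K, V/F = 0.17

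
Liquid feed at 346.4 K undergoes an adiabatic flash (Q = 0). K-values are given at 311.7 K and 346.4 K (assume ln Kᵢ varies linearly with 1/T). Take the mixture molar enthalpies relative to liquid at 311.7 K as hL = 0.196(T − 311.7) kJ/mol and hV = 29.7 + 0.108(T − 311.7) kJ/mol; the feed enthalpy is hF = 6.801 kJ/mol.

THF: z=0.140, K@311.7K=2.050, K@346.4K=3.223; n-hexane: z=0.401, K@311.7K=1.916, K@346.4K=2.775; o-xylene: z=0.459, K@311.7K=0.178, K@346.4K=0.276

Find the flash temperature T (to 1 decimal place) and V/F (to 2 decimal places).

T = 314.4 K, V/F = 0.21

Adiabatic flash: solve Rachford–Rice at each trial T, then check hF = ψ·hV(T) + (1−ψ)·hL(T).
  T = 311.7 K: K = (2.050, 1.916, 0.178), RR gives ψ = 0.175, H_out = 5.200 kJ/mol
  T = 346.4 K: K = (3.223, 2.775, 0.276), RR gives ψ = 0.503, H_out = 20.212 kJ/mol
  T = 329.0 K: K = (2.600, 2.327, 0.224), RR gives ψ = 0.368, H_out = 13.762 kJ/mol
  T = 320.4 K: K = (2.318, 2.118, 0.200), RR gives ψ = 0.284, H_out = 9.916 kJ/mol
  T = 316.0 K: K = (2.180, 2.015, 0.189), RR gives ψ = 0.233, H_out = 7.664 kJ/mol
  T = 313.9 K: K = (2.116, 1.966, 0.184), RR gives ψ = 0.206, H_out = 6.497 kJ/mol
Linear interpolation between T = 313.9 (H_out = 6.497) and T = 316.0 (H_out = 7.664) on hF = 6.801 gives T ≈ 314.4 K, at which ψ = 0.21.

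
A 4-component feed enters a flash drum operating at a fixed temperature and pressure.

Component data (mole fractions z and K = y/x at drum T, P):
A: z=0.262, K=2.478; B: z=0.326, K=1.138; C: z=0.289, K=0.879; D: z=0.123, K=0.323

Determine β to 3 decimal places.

Material balance + equilibrium reduce to Σ zᵢ(Kᵢ−1)/(1+β(Kᵢ−1)) = 0.
Feasibility: ΣzᵢKᵢ = 1.314, Σzᵢ/Kᵢ = 1.102 — both > 1, two phases present.
Iterate (Newton) starting at β = 0.5:
  β = 0.500: g = 0.1017, g' = -0.328 → β = 0.810
  β = 0.810: g = -0.0063, g' = -0.405 → β = 0.794
Converged at β = 0.794.

β = 0.794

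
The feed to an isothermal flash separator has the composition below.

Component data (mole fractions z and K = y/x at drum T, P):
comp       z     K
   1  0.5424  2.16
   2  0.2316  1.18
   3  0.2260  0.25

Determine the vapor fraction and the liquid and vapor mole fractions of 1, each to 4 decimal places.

ψ = 0.7335, x_1 = 0.2931, y_1 = 0.6330

Material balance + equilibrium reduce to Σ zᵢ(Kᵢ−1)/(1+ψ(Kᵢ−1)) = 0.
Check two-phase: ΣzᵢKᵢ = 1.5014 > 1 and Σzᵢ/Kᵢ = 1.3514 > 1, so g(0) = 0.5014 > 0 and g(1) = -0.3514 < 0.
Newton iteration, ψ⁰ = 0.5:
  ψ = 0.5000: g = 0.16526, g' = -0.6241 → ψ = 0.7648
  ψ = 0.7648: g = -0.02747, g' = -0.9099 → ψ = 0.7346
  ψ = 0.7346: g = -0.00095, g' = -0.8491 → ψ = 0.7335
Converged at ψ = 0.7335.
Compositions from xᵢ = zᵢ/(1+ψ(Kᵢ−1)), yᵢ = Kᵢxᵢ:
  1: x = 0.2931, y = 0.6330
  2: x = 0.2046, y = 0.2414
  3: x = 0.5024, y = 0.1256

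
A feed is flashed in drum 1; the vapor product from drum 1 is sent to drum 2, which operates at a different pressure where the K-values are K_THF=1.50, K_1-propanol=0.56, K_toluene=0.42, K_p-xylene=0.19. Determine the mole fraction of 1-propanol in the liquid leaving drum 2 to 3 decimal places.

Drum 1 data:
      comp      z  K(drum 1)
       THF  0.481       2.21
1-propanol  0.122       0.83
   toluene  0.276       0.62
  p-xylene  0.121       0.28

Drum 1:
Newton–Raphson from ψ₁ = 0.5:
  ψ₁ = 0.500: g = 0.0743, g' = -0.491 → ψ₁ = 0.651
  ψ₁ = 0.651: g = -0.0012, g' = -0.518 → ψ₁ = 0.649
Converged at ψ₁ = 0.649.
Drum-1 compositions:
  THF: x = 0.269, y = 0.595
  1-propanol: x = 0.137, y = 0.114
  toluene: x = 0.366, y = 0.227
  p-xylene: x = 0.227, y = 0.064
Drum-2 feed = drum-1 vapor: z₂ = (0.5955, 0.1138, 0.2271, 0.0636).
Drum 2:
Rachford–Rice: g(ψ₂) = Σ zᵢ(Kᵢ−1)/(1+ψ₂(Kᵢ−1)) = 0.
Feasibility: ΣzᵢKᵢ = 1.064, Σzᵢ/Kᵢ = 1.476 — both > 1, two phases present.
Newton iteration, ψ₂⁰ = 0.5:
  ψ₂ = 0.500: g = -0.0981, g' = -0.401 → ψ₂ = 0.255
  ψ₂ = 0.255: g = -0.0119, g' = -0.317 → ψ₂ = 0.218
  ψ₂ = 0.218: g = -0.0001, g' = -0.310 → ψ₂ = 0.217
Converged at ψ₂ = 0.217.
  THF: x = 0.537, y = 0.806
  1-propanol: x = 0.126, y = 0.070
  toluene: x = 0.260, y = 0.109
  p-xylene: x = 0.077, y = 0.015

x_1-propanol (drum 2) = 0.126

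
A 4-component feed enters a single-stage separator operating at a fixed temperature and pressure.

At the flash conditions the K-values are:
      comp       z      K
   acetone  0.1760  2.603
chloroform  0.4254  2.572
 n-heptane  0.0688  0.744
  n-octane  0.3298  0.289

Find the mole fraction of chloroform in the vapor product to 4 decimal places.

Rachford–Rice: g(ψ) = Σ zᵢ(Kᵢ−1)/(1+ψ(Kᵢ−1)) = 0.
Check two-phase: ΣzᵢKᵢ = 1.6988 > 1 and Σzᵢ/Kᵢ = 1.4667 > 1, so g(0) = 0.6988 > 0 and g(1) = -0.4667 < 0.
Newton–Raphson from ψ = 0.5:
  ψ = 0.5000: g = 0.14701, g' = -0.8762 → ψ = 0.6678
  ψ = 0.6678: g = -0.00519, g' = -0.9667 → ψ = 0.6624
Converged at ψ = 0.6624.
Compositions from xᵢ = zᵢ/(1+ψ(Kᵢ−1)), yᵢ = Kᵢxᵢ:
  acetone: x = 0.0854, y = 0.2222
  chloroform: x = 0.2084, y = 0.5360
  n-heptane: x = 0.0828, y = 0.0616
  n-octane: x = 0.6234, y = 0.1802

y_chloroform = 0.5360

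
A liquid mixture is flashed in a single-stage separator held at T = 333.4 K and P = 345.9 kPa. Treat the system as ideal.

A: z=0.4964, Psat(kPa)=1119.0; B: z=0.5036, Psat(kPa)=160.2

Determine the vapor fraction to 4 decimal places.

Raoult's law: Kᵢ = Pᵢˢᵃᵗ/P = Pᵢˢᵃᵗ/345.9.
  K_A = 1119.0/345.9 = 3.235039, K_B = 160.2/345.9 = 0.463140
Rachford–Rice: g(ψ) = Σ zᵢ(Kᵢ−1)/(1+ψ(Kᵢ−1)) = 0.
Check two-phase: ΣzᵢKᵢ = 1.8391 > 1 and Σzᵢ/Kᵢ = 1.2408 > 1, so g(0) = 0.8391 > 0 and g(1) = -0.2408 < 0.
Iterate (Newton) starting at ψ = 0.5:
  ψ = 0.5000: g = 0.15438, g' = -0.8242 → ψ = 0.6873
  ψ = 0.6873: g = 0.00900, g' = -0.7501 → ψ = 0.6993
Converged at ψ = 0.6993.

ψ = 0.6993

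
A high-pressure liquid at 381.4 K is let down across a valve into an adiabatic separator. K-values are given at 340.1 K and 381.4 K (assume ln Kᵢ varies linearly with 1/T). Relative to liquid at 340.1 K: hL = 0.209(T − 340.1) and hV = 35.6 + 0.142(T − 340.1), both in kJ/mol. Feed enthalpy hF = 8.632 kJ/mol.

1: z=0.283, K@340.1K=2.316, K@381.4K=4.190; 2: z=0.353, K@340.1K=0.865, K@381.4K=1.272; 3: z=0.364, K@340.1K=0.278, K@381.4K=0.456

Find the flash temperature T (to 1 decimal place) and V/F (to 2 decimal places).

Adiabatic flash: solve Rachford–Rice at each trial T, then check hF = ψ·hV(T) + (1−ψ)·hL(T).
  T = 340.1 K: K = (2.316, 0.865, 0.278), RR gives ψ = 0.096, H_out = 3.417 kJ/mol
  T = 381.4 K: K = (4.190, 1.272, 0.456), RR gives ψ = 0.770, H_out = 33.904 kJ/mol
  T = 360.8 K: K = (3.171, 1.061, 0.361), RR gives ψ = 0.459, H_out = 20.020 kJ/mol
  T = 350.5 K: K = (2.725, 0.961, 0.318), RR gives ψ = 0.294, H_out = 12.423 kJ/mol
  T = 345.3 K: K = (2.515, 0.913, 0.298), RR gives ψ = 0.200, H_out = 8.155 kJ/mol
  T = 347.9 K: K = (2.618, 0.937, 0.308), RR gives ψ = 0.248, H_out = 10.337 kJ/mol
  T = 346.6 K: K = (2.566, 0.925, 0.303), RR gives ψ = 0.225, H_out = 9.259 kJ/mol
Linear interpolation between T = 345.3 (H_out = 8.155) and T = 346.6 (H_out = 9.259) on hF = 8.632 gives T ≈ 345.9 K, at which ψ = 0.21.

T = 345.9 K, V/F = 0.21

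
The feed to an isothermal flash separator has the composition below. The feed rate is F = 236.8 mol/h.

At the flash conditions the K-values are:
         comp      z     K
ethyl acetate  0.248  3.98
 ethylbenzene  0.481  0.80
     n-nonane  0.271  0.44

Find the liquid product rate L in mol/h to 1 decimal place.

Newton iteration, V/F⁰ = 0.5:
  V/F = 0.500: g = -0.0209, g' = -0.543 → V/F = 0.462
Converged at V/F = 0.462.
Then V = V/F·F = 0.4624·236.8 = 109.5 mol/h and L = F − V = 127.3 mol/h.

L = 127.3 mol/h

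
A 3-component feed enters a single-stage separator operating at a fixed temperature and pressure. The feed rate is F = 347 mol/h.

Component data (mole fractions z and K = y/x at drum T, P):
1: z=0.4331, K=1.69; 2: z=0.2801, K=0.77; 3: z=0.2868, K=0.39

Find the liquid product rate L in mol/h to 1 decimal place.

L = 282.2 mol/h

Rachford–Rice: g(β) = Σ zᵢ(Kᵢ−1)/(1+β(Kᵢ−1)) = 0.
g(0) = ΣzᵢKᵢ − 1 = 0.0595 and g(1) = 1 − Σzᵢ/Kᵢ = -0.3554, so a root lies in (0, 1).
Iterate (Newton) starting at β = 0.39:
  β = 0.3900: g = -0.06486, g' = -0.3297 → β = 0.1933
  β = 0.1933: g = -0.00207, g' = -0.3139 → β = 0.1867
Converged at β = 0.1867.
Then V = β·F = 0.1867·347 = 64.8 mol/h and L = F − V = 282.2 mol/h.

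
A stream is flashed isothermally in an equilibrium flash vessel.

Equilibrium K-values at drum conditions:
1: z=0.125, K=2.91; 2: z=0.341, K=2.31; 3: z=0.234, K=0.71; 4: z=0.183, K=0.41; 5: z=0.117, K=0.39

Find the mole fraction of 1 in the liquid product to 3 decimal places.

x_1 = 0.058

Material balance + equilibrium reduce to Σ zᵢ(Kᵢ−1)/(1+ψ(Kᵢ−1)) = 0.
Check two-phase: ΣzᵢKᵢ = 1.438 > 1 and Σzᵢ/Kᵢ = 1.266 > 1, so g(0) = 0.438 > 0 and g(1) = -0.266 < 0.
Iterate (Newton) starting at ψ = 0.5:
  ψ = 0.500: g = 0.0568, g' = -0.578 → ψ = 0.598
  ψ = 0.598: g = 0.0005, g' = -0.572 → ψ = 0.599
Converged at ψ = 0.599.
Compositions from xᵢ = zᵢ/(1+ψ(Kᵢ−1)), yᵢ = Kᵢxᵢ:
  1: x = 0.058, y = 0.170
  2: x = 0.191, y = 0.441
  3: x = 0.283, y = 0.201
  4: x = 0.283, y = 0.116
  5: x = 0.184, y = 0.072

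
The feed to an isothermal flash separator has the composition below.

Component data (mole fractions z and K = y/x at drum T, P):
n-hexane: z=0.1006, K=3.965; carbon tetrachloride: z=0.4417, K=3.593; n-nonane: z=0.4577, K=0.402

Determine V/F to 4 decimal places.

V/F = 0.7346

Newton iteration, V/F⁰ = 0.5:
  V/F = 0.5000: g = 0.22843, g' = -1.0397 → V/F = 0.7197
  V/F = 0.7197: g = 0.01427, g' = -0.9560 → V/F = 0.7346
Converged at V/F = 0.7346.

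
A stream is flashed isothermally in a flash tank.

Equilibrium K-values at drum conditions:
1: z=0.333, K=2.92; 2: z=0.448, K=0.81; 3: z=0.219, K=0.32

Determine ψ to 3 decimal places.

Let ψ = V/F and solve Σ zᵢ(Kᵢ−1)/(1+ψ(Kᵢ−1)) = 0.
Feasibility: ΣzᵢKᵢ = 1.405, Σzᵢ/Kᵢ = 1.352 — both > 1, two phases present.
Newton–Raphson from ψ = 0.5:
  ψ = 0.500: g = 0.0065, g' = -0.572 → ψ = 0.511
Converged at ψ = 0.511.

ψ = 0.511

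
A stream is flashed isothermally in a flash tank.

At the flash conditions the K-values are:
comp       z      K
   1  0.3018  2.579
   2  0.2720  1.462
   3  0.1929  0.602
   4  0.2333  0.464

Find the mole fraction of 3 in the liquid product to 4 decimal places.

Newton iteration, ψ⁰ = 0.45:
  ψ = 0.4500: g = 0.12430, g' = -0.4587 → ψ = 0.7210
  ψ = 0.7210: g = 0.00563, g' = -0.4354 → ψ = 0.7339
Converged at ψ = 0.7339.
Compositions from xᵢ = zᵢ/(1+ψ(Kᵢ−1)), yᵢ = Kᵢxᵢ:
  1: x = 0.1398, y = 0.3605
  2: x = 0.2031, y = 0.2970
  3: x = 0.2725, y = 0.1640
  4: x = 0.3846, y = 0.1784

x_3 = 0.2725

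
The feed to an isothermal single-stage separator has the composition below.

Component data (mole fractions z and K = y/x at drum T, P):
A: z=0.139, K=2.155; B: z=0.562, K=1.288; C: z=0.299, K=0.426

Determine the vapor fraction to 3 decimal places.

ψ = 0.508

Rachford–Rice: g(ψ) = Σ zᵢ(Kᵢ−1)/(1+ψ(Kᵢ−1)) = 0.
g(0) = ΣzᵢKᵢ − 1 = 0.151 and g(1) = 1 − Σzᵢ/Kᵢ = -0.203, so a root lies in (0, 1).
Newton iteration, ψ⁰ = 0.5:
  ψ = 0.500: g = 0.0025, g' = -0.304 → ψ = 0.508
Converged at ψ = 0.508.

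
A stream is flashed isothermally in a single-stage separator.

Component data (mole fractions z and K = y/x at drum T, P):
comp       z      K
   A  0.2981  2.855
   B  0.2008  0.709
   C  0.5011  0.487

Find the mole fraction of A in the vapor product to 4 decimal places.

y_A = 0.5600

Rachford–Rice: g(β) = Σ zᵢ(Kᵢ−1)/(1+β(Kᵢ−1)) = 0.
Check two-phase: ΣzᵢKᵢ = 1.2375 > 1 and Σzᵢ/Kᵢ = 1.4166 > 1, so g(0) = 0.2375 > 0 and g(1) = -0.4166 < 0.
Iterate (Newton) starting at β = 0.34:
  β = 0.3400: g = -0.03712, g' = -0.6002 → β = 0.2782
  β = 0.2782: g = 0.00134, g' = -0.6459 → β = 0.2802
Converged at β = 0.2802.
Compositions from xᵢ = zᵢ/(1+β(Kᵢ−1)), yᵢ = Kᵢxᵢ:
  A: x = 0.1961, y = 0.5600
  B: x = 0.2186, y = 0.1550
  C: x = 0.5852, y = 0.2850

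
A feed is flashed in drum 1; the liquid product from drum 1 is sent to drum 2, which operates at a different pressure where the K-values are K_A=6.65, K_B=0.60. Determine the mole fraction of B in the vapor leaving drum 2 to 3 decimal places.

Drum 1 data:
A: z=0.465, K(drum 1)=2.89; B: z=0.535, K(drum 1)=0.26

y_B (drum 2) = 0.560

Drum 1:
Rachford–Rice: g(ψ₁) = Σ zᵢ(Kᵢ−1)/(1+ψ₁(Kᵢ−1)) = 0.
Check two-phase: ΣzᵢKᵢ = 1.483 > 1 and Σzᵢ/Kᵢ = 2.219 > 1, so g(0) = 0.483 > 0 and g(1) = -1.219 < 0.
Binary case is linear: z₁(K₁−1)(1+ψ₁(K₂−1)) + z₂(K₂−1)(1+ψ₁(K₁−1)) = 0
⇒ ψ₁ = [z₁(K₁−1)+z₂(K₂−1)] / [−(K₁−1)(K₂−1)] = 0.4830/1.3986 = 0.345
Drum-1 compositions:
  A: x = 0.281, y = 0.813
  B: x = 0.719, y = 0.187
Drum-2 feed = drum-1 liquid: z₂ = (0.2814, 0.7186).
Drum 2:
Rachford–Rice: g(ψ₂) = Σ zᵢ(Kᵢ−1)/(1+ψ₂(Kᵢ−1)) = 0.
g(0) = ΣzᵢKᵢ − 1 = 1.302 and g(1) = 1 − Σzᵢ/Kᵢ = -0.240, so a root lies in (0, 1).
Newton–Raphson from ψ₂ = 0.39:
  ψ₂ = 0.390: g = 0.1557, g' = -1.037 → ψ₂ = 0.540
  ψ₂ = 0.540: g = 0.0257, g' = -0.734 → ψ₂ = 0.575
  ψ₂ = 0.575: g = 0.0008, g' = -0.691 → ψ₂ = 0.576
Converged at ψ₂ = 0.576.
  A: x = 0.066, y = 0.440
  B: x = 0.934, y = 0.560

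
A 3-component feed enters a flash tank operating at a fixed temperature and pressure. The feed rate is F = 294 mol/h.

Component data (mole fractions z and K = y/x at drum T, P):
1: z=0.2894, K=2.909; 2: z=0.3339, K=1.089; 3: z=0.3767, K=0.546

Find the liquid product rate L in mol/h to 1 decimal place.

L = 77.0 mol/h

Iterate (Newton) starting at ψ = 0.65:
  ψ = 0.6500: g = 0.03202, g' = -0.3687 → ψ = 0.7368
  ψ = 0.7368: g = 0.00045, g' = -0.3597 → ψ = 0.7381
Converged at ψ = 0.7381.
Then V = ψ·F = 0.7381·294 = 217.0 mol/h and L = F − V = 77.0 mol/h.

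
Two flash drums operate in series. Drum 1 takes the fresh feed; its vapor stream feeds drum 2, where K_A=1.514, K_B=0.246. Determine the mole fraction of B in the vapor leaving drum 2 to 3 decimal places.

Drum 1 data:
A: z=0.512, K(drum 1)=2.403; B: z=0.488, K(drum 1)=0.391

y_B (drum 2) = 0.100

Drum 1:
Let ψ₁ = V/F and solve Σ zᵢ(Kᵢ−1)/(1+ψ₁(Kᵢ−1)) = 0.
Feasibility: ΣzᵢKᵢ = 1.421, Σzᵢ/Kᵢ = 1.461 — both > 1, two phases present.
Binary case is linear: z₁(K₁−1)(1+ψ₁(K₂−1)) + z₂(K₂−1)(1+ψ₁(K₁−1)) = 0
⇒ ψ₁ = [z₁(K₁−1)+z₂(K₂−1)] / [−(K₁−1)(K₂−1)] = 0.4211/0.8544 = 0.493
Drum-1 compositions:
  A: x = 0.303, y = 0.727
  B: x = 0.697, y = 0.273
Drum-2 feed = drum-1 vapor: z₂ = (0.7273, 0.2727).
Drum 2:
Newton iteration, ψ₂⁰ = 0.5:
  ψ₂ = 0.500: g = -0.0326, g' = -0.521 → ψ₂ = 0.438
  ψ₂ = 0.438: g = -0.0016, g' = -0.473 → ψ₂ = 0.434
Converged at ψ₂ = 0.434.
  A: x = 0.595, y = 0.900
  B: x = 0.405, y = 0.100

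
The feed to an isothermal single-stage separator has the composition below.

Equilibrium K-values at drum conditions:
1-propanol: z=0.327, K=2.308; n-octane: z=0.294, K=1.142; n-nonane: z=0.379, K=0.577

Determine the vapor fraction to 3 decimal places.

Rachford–Rice: g(ψ) = Σ zᵢ(Kᵢ−1)/(1+ψ(Kᵢ−1)) = 0.
Check two-phase: ΣzᵢKᵢ = 1.309 > 1 and Σzᵢ/Kᵢ = 1.056 > 1, so g(0) = 0.309 > 0 and g(1) = -0.056 < 0.
Iterate (Newton) starting at ψ = 0.5:
  ψ = 0.500: g = 0.0943, g' = -0.319 → ψ = 0.796
  ψ = 0.796: g = 0.0054, g' = -0.293 → ψ = 0.814
Converged at ψ = 0.814.

ψ = 0.814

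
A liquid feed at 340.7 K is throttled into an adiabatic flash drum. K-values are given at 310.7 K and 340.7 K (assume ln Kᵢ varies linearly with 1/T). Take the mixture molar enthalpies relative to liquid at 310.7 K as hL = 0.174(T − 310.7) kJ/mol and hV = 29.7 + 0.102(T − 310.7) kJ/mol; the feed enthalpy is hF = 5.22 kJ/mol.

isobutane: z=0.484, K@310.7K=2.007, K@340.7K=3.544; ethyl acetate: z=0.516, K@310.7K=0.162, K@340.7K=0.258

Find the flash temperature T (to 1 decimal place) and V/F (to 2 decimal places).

T = 315.0 K, V/F = 0.15

Adiabatic flash: solve Rachford–Rice at each trial T, then check hF = ψ·hV(T) + (1−ψ)·hL(T).
  T = 310.7 K: K = (2.007, 0.162), RR gives ψ = 0.065, H_out = 1.935 kJ/mol
  T = 340.7 K: K = (3.544, 0.258), RR gives ψ = 0.449, H_out = 17.598 kJ/mol
  T = 325.7 K: K = (2.702, 0.207), RR gives ψ = 0.307, H_out = 11.394 kJ/mol
  T = 318.2 K: K = (2.337, 0.183), RR gives ψ = 0.207, H_out = 7.336 kJ/mol
  T = 314.4 K: K = (2.165, 0.172), RR gives ψ = 0.142, H_out = 4.826 kJ/mol
  T = 316.3 K: K = (2.250, 0.178), RR gives ψ = 0.176, H_out = 6.129 kJ/mol
Linear interpolation between T = 314.4 (H_out = 4.826) and T = 316.3 (H_out = 6.129) on hF = 5.22 gives T ≈ 315.0 K, at which ψ = 0.15.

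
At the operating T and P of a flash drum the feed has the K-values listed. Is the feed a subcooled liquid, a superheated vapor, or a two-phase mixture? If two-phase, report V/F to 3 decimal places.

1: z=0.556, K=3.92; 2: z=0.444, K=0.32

ΣzᵢKᵢ = 2.322; Σzᵢ/Kᵢ = 1.529.
Both exceed 1, so a two-phase solution exists.
Rachford–Rice: g(ψ) = Σ zᵢ(Kᵢ−1)/(1+ψ(Kᵢ−1)) = 0.
Newton iteration, ψ⁰ = 0.33:
  ψ = 0.330: g = 0.4375, g' = -1.571 → ψ = 0.609
  ψ = 0.609: g = 0.0696, g' = -1.212 → ψ = 0.666
Converged at ψ = 0.666.

two-phase, V/F = 0.666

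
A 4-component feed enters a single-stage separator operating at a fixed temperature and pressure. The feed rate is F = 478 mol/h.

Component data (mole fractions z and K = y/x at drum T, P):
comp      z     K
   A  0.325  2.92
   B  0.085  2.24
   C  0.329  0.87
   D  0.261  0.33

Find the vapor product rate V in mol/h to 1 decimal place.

Material balance + equilibrium reduce to Σ zᵢ(Kᵢ−1)/(1+V/F(Kᵢ−1)) = 0.
Feasibility: ΣzᵢKᵢ = 1.512, Σzᵢ/Kᵢ = 1.318 — both > 1, two phases present.
Newton–Raphson from V/F = 0.5:
  V/F = 0.500: g = 0.0747, g' = -0.633 → V/F = 0.618
Converged at V/F = 0.618.
Then V = V/F·F = 0.6182·478 = 295.5 mol/h and L = F − V = 182.5 mol/h.

V = 295.5 mol/h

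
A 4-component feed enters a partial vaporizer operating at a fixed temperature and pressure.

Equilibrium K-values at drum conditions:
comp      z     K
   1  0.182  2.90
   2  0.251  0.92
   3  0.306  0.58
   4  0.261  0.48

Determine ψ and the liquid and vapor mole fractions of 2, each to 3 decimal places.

Material balance + equilibrium reduce to Σ zᵢ(Kᵢ−1)/(1+ψ(Kᵢ−1)) = 0.
Check two-phase: ΣzᵢKᵢ = 1.061 > 1 and Σzᵢ/Kᵢ = 1.407 > 1, so g(0) = 0.061 > 0 and g(1) = -0.407 < 0.
Newton iteration, ψ⁰ = 0.5:
  ψ = 0.500: g = -0.1897, g' = -0.390 → ψ = 0.014
  ψ = 0.014: g = 0.0511, g' = -0.752 → ψ = 0.081
  ψ = 0.081: g = 0.0045, g' = -0.629 → ψ = 0.089
Converged at ψ = 0.089.
Compositions from xᵢ = zᵢ/(1+ψ(Kᵢ−1)), yᵢ = Kᵢxᵢ:
  1: x = 0.156, y = 0.452
  2: x = 0.253, y = 0.233
  3: x = 0.318, y = 0.184
  4: x = 0.274, y = 0.131

ψ = 0.089, x_2 = 0.253, y_2 = 0.233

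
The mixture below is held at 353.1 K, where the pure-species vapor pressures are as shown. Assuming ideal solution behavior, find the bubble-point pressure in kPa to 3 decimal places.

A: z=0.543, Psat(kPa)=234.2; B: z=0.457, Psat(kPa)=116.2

Pbub = 180.274 kPa

At the bubble point ψ → 0, so ΣzᵢKᵢ = 1 with Kᵢ = Pᵢˢᵃᵗ/P ⇒ P = ΣzᵢPᵢˢᵃᵗ.
P = 0.543·234.2 + 0.457·116.2 = 180.274 kPa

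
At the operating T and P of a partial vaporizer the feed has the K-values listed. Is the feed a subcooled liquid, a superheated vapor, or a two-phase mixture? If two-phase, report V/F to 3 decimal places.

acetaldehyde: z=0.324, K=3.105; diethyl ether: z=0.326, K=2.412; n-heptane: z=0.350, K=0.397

ΣzᵢKᵢ = 1.931; Σzᵢ/Kᵢ = 1.121.
Both exceed 1, so a two-phase solution exists.
Let ψ = V/F and solve Σ zᵢ(Kᵢ−1)/(1+ψ(Kᵢ−1)) = 0.
Newton–Raphson from ψ = 0.5:
  ψ = 0.500: g = 0.3000, g' = -0.825 → ψ = 0.864
  ψ = 0.864: g = 0.0091, g' = -0.867 → ψ = 0.874
Converged at ψ = 0.874.

two-phase, V/F = 0.874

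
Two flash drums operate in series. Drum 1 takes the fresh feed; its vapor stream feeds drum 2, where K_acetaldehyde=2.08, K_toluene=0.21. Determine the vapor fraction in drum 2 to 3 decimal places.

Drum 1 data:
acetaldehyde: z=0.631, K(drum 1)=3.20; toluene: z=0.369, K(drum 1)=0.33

V/F (drum 2) = 0.711

Drum 1:
Binary case is linear: z₁(K₁−1)(1+ψ₁(K₂−1)) + z₂(K₂−1)(1+ψ₁(K₁−1)) = 0
⇒ ψ₁ = [z₁(K₁−1)+z₂(K₂−1)] / [−(K₁−1)(K₂−1)] = 1.1410/1.4740 = 0.774
Drum-1 compositions:
  acetaldehyde: x = 0.233, y = 0.747
  toluene: x = 0.767, y = 0.253
Drum-2 feed = drum-1 vapor: z₂ = (0.7470, 0.2530).
Drum 2:
Let ψ₂ = V/F and solve Σ zᵢ(Kᵢ−1)/(1+ψ₂(Kᵢ−1)) = 0.
Check two-phase: ΣzᵢKᵢ = 1.607 > 1 and Σzᵢ/Kᵢ = 1.564 > 1, so g(0) = 0.607 > 0 and g(1) = -0.564 < 0.
Newton iteration, ψ₂⁰ = 0.5:
  ψ₂ = 0.500: g = 0.1936, g' = -0.799 → ψ₂ = 0.742
  ψ₂ = 0.742: g = -0.0355, g' = -1.192 → ψ₂ = 0.713
  ψ₂ = 0.713: g = -0.0013, g' = -1.105 → ψ₂ = 0.711
Converged at ψ₂ = 0.711.
  acetaldehyde: x = 0.422, y = 0.879
  toluene: x = 0.578, y = 0.121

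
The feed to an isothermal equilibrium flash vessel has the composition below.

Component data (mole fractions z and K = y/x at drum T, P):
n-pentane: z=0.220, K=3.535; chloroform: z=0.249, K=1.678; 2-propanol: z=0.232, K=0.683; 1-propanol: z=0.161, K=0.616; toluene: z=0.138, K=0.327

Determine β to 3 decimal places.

β = 0.627

Newton iteration, β⁰ = 0.5:
  β = 0.500: g = 0.0681, g' = -0.550 → β = 0.624
  β = 0.624: g = 0.0016, g' = -0.532 → β = 0.627
Converged at β = 0.627.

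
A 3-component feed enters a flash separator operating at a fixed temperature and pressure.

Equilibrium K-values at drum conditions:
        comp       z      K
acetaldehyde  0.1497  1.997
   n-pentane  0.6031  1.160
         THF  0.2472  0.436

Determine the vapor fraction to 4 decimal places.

ψ = 0.4773

Iterate (Newton) starting at ψ = 0.5:
  ψ = 0.5000: g = -0.00523, g' = -0.2320 → ψ = 0.4775
  ψ = 0.4775: g = -0.00004, g' = -0.2289 → ψ = 0.4773
Converged at ψ = 0.4773.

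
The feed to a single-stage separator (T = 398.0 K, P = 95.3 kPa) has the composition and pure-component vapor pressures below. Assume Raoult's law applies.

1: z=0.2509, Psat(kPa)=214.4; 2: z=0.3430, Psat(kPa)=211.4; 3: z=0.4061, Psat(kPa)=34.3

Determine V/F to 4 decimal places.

Raoult's law: Kᵢ = Pᵢˢᵃᵗ/P = Pᵢˢᵃᵗ/95.3.
  K_1 = 214.4/95.3 = 2.249738, K_2 = 211.4/95.3 = 2.218258, K_3 = 34.3/95.3 = 0.359916
Rachford–Rice: g(V/F) = Σ zᵢ(Kᵢ−1)/(1+V/F(Kᵢ−1)) = 0.
Feasibility: ΣzᵢKᵢ = 1.4715, Σzᵢ/Kᵢ = 1.3945 — both > 1, two phases present.
Newton iteration, V/F⁰ = 0.61:
  V/F = 0.6100: g = -0.00880, g' = -0.7415 → V/F = 0.5981
Converged at V/F = 0.5981.

V/F = 0.5981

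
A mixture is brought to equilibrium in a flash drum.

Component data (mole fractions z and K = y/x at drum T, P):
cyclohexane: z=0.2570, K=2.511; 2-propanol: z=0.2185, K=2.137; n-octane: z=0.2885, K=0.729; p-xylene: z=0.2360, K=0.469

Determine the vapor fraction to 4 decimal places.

Iterate (Newton) starting at ψ = 0.5:
  ψ = 0.5000: g = 0.11854, g' = -0.4569 → ψ = 0.7594
  ψ = 0.7594: g = 0.00569, g' = -0.4290 → ψ = 0.7727
Converged at ψ = 0.7727.

ψ = 0.7727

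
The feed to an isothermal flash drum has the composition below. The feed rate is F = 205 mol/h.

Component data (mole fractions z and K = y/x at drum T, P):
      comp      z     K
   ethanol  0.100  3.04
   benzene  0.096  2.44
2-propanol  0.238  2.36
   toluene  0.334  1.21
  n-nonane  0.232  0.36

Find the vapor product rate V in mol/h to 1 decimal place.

Rachford–Rice: g(ψ) = Σ zᵢ(Kᵢ−1)/(1+ψ(Kᵢ−1)) = 0.
Feasibility: ΣzᵢKᵢ = 1.588, Σzᵢ/Kᵢ = 1.094 — both > 1, two phases present.
Newton–Raphson from ψ = 0.42:
  ψ = 0.420: g = 0.2634, g' = -0.566 → ψ = 0.885
  ψ = 0.885: g = -0.0029, g' = -0.698 → ψ = 0.881
Converged at ψ = 0.881.
Then V = ψ·F = 0.8808·205 = 180.6 mol/h and L = F − V = 24.4 mol/h.

V = 180.6 mol/h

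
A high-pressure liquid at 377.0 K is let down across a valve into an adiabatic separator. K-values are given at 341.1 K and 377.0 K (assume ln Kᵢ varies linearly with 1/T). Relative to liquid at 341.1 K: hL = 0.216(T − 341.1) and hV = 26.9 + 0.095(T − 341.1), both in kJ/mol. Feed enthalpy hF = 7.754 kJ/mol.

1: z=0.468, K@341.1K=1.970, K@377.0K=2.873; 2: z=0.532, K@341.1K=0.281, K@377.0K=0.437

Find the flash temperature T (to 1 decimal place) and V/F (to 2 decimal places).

Adiabatic flash: solve Rachford–Rice at each trial T, then check hF = ψ·hV(T) + (1−ψ)·hL(T).
  T = 341.1 K: K = (1.970, 0.281), RR gives ψ = 0.102, H_out = 2.756 kJ/mol
  T = 377.0 K: K = (2.873, 0.437), RR gives ψ = 0.547, H_out = 20.098 kJ/mol
  T = 359.1 K: K = (2.403, 0.355), RR gives ψ = 0.346, H_out = 12.437 kJ/mol
  T = 350.1 K: K = (2.181, 0.317), RR gives ψ = 0.234, H_out = 7.994 kJ/mol
  T = 345.6 K: K = (2.074, 0.298), RR gives ψ = 0.172, H_out = 5.503 kJ/mol
  T = 347.9 K: K = (2.129, 0.308), RR gives ψ = 0.205, H_out = 6.804 kJ/mol
  T = 349.0 K: K = (2.155, 0.312), RR gives ψ = 0.220, H_out = 7.406 kJ/mol
  T = 349.6 K: K = (2.169, 0.315), RR gives ψ = 0.228, H_out = 7.728 kJ/mol
Linear interpolation between T = 349.6 (H_out = 7.728) and T = 350.1 (H_out = 7.994) on hF = 7.754 gives T ≈ 349.6 K, at which ψ = 0.23.

T = 349.6 K, V/F = 0.23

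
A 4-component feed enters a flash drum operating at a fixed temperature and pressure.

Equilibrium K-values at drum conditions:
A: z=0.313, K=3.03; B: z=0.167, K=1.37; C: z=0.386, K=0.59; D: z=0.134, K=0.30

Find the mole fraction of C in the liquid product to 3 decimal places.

Rachford–Rice: g(ψ) = Σ zᵢ(Kᵢ−1)/(1+ψ(Kᵢ−1)) = 0.
Check two-phase: ΣzᵢKᵢ = 1.445 > 1 and Σzᵢ/Kᵢ = 1.326 > 1, so g(0) = 0.445 > 0 and g(1) = -0.326 < 0.
Newton–Raphson from ψ = 0.63:
  ψ = 0.630: g = -0.0523, g' = -0.591 → ψ = 0.542
  ψ = 0.542: g = -0.0004, g' = -0.586 → ψ = 0.541
Converged at ψ = 0.541.
Compositions from xᵢ = zᵢ/(1+ψ(Kᵢ−1)), yᵢ = Kᵢxᵢ:
  A: x = 0.149, y = 0.452
  B: x = 0.139, y = 0.191
  C: x = 0.496, y = 0.293
  D: x = 0.216, y = 0.065

x_C = 0.496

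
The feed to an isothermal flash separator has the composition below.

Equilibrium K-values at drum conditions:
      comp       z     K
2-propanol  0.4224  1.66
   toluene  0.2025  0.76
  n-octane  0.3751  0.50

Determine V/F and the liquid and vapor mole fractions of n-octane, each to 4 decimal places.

V/F = 0.1518, x_n-octane = 0.4059, y_n-octane = 0.2030

Rachford–Rice: g(V/F) = Σ zᵢ(Kᵢ−1)/(1+V/F(Kᵢ−1)) = 0.
g(0) = ΣzᵢKᵢ − 1 = 0.0426 and g(1) = 1 − Σzᵢ/Kᵢ = -0.2711, so a root lies in (0, 1).
Newton–Raphson from V/F = 0.57:
  V/F = 0.5700: g = -0.11603, g' = -0.2962 → V/F = 0.1783
  V/F = 0.1783: g = -0.00725, g' = -0.2731 → V/F = 0.1518
Converged at V/F = 0.1518.
Compositions from xᵢ = zᵢ/(1+V/F(Kᵢ−1)), yᵢ = Kᵢxᵢ:
  2-propanol: x = 0.3839, y = 0.6373
  toluene: x = 0.2102, y = 0.1597
  n-octane: x = 0.4059, y = 0.2030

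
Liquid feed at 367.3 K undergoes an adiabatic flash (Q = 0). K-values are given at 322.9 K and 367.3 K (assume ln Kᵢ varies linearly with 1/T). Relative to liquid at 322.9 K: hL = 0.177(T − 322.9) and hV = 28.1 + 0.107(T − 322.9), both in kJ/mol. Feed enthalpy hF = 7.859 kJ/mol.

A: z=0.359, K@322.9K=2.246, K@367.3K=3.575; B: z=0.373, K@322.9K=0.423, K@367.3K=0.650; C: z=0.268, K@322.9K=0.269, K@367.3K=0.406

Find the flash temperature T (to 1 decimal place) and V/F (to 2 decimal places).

Adiabatic flash: solve Rachford–Rice at each trial T, then check hF = ψ·hV(T) + (1−ψ)·hL(T).
  T = 322.9 K: K = (2.246, 0.423, 0.269), RR gives ψ = 0.045, H_out = 1.266 kJ/mol
  T = 367.3 K: K = (3.575, 0.650, 0.406), RR gives ψ = 0.528, H_out = 21.044 kJ/mol
  T = 345.1 K: K = (2.876, 0.532, 0.335), RR gives ψ = 0.306, H_out = 12.059 kJ/mol
  T = 334.0 K: K = (2.552, 0.476, 0.301), RR gives ψ = 0.187, H_out = 7.067 kJ/mol
  T = 339.6 K: K = (2.714, 0.504, 0.318), RR gives ψ = 0.249, H_out = 9.657 kJ/mol
  T = 336.8 K: K = (2.632, 0.490, 0.310), RR gives ψ = 0.218, H_out = 8.383 kJ/mol
  T = 335.4 K: K = (2.592, 0.483, 0.305), RR gives ψ = 0.203, H_out = 7.731 kJ/mol
Linear interpolation between T = 335.4 (H_out = 7.731) and T = 336.8 (H_out = 8.383) on hF = 7.859 gives T ≈ 335.7 K, at which ψ = 0.21.

T = 335.7 K, V/F = 0.21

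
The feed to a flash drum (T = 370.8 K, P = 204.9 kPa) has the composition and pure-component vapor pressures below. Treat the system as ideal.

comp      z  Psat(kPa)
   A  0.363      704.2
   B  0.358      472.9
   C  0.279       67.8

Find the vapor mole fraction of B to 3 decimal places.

y_B = 0.375

Raoult's law: Kᵢ = Pᵢˢᵃᵗ/P = Pᵢˢᵃᵗ/204.9.
  K_A = 704.2/204.9 = 3.43680, K_B = 472.9/204.9 = 2.30796, K_C = 67.8/204.9 = 0.33089
Material balance + equilibrium reduce to Σ zᵢ(Kᵢ−1)/(1+V/F(Kᵢ−1)) = 0.
g(0) = ΣzᵢKᵢ − 1 = 1.166 and g(1) = 1 − Σzᵢ/Kᵢ = -0.104, so a root lies in (0, 1).
Newton iteration, V/F⁰ = 0.5:
  V/F = 0.500: g = 0.4013, g' = -0.944 → V/F = 0.925
  V/F = 0.925: g = -0.0063, g' = -1.189 → V/F = 0.920
Converged at V/F = 0.920.
Compositions from xᵢ = zᵢ/(1+V/F(Kᵢ−1)), yᵢ = Kᵢxᵢ:
  A: x = 0.112, y = 0.385
  B: x = 0.163, y = 0.375
  C: x = 0.726, y = 0.240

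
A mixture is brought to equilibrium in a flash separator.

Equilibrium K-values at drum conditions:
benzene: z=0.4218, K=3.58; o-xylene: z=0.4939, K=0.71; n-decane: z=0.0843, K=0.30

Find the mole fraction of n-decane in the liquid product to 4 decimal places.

x_n-decane = 0.2112

Material balance + equilibrium reduce to Σ zᵢ(Kᵢ−1)/(1+ψ(Kᵢ−1)) = 0.
Check two-phase: ΣzᵢKᵢ = 1.8860 > 1 and Σzᵢ/Kᵢ = 1.0945 > 1, so g(0) = 0.8860 > 0 and g(1) = -0.0945 < 0.
Newton iteration, ψ⁰ = 0.5:
  ψ = 0.5000: g = 0.21691, g' = -0.6900 → ψ = 0.8144
  ψ = 0.8144: g = 0.02616, g' = -0.5866 → ψ = 0.8590
  ψ = 0.8590: g = -0.00037, g' = -0.6049 → ψ = 0.8584
Converged at ψ = 0.8583.
Compositions from xᵢ = zᵢ/(1+ψ(Kᵢ−1)), yᵢ = Kᵢxᵢ:
  benzene: x = 0.1312, y = 0.4698
  o-xylene: x = 0.6576, y = 0.4669
  n-decane: x = 0.2112, y = 0.0634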